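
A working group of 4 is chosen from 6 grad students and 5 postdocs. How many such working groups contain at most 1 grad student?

Split by how many grad students are chosen (0 through 1).
Sum: C(6,0)·C(5,4) + C(6,1)·C(5,3) = 5 + 60 = 65.

65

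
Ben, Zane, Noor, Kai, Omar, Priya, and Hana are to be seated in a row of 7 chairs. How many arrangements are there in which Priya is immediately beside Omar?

Treat {Priya, Omar} as a single unit. There are 6 units to order, and the pair itself can be ordered 2 ways.
That gives 2 × 6! = 2 × 720 = 1440.

1440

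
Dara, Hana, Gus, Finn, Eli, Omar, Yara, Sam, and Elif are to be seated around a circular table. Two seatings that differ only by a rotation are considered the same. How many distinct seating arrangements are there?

Around a circle, 9 distinct people have 9!/9 = (8)! = 40320 rotationally distinct seatings.

40320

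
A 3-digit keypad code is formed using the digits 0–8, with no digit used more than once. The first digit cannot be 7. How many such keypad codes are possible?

The first digit has 9−1 = 8 choices (anything except 7).
The remaining 2 digits are filled from the other 8 symbols without repetition: 8 × 7 = 56.
Total: 8 × 56 = 448.

448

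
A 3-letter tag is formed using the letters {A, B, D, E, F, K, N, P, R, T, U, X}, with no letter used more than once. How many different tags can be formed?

Choose and order 3 of the 12 symbols: the first letter has 12 options, the next 11, then 10.
That product is 12 × 11 × 10 = 1320.

1320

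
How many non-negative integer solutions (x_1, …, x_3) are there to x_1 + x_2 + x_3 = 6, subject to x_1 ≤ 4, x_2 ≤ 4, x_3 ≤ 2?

Without the upper bounds there are C(8,2) = 28 ways to split 6 among 3 variables.
Subtract solutions that violate a single cap (substitute x_i' = x_i − (cap_i+1)): x_1 ≥ 5 gives C(3,2) = 3; x_2 ≥ 5 gives C(3,2) = 3; x_3 ≥ 3 gives C(5,2) = 10. Together 16.
No two caps can be exceeded simultaneously, so the pair terms are all 0.
By inclusion–exclusion the count is 28 − 16 + 0 = 12.

12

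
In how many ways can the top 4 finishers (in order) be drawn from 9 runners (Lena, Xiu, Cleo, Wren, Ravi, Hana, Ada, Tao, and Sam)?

3024

This is an ordered selection of 4 from 9: P(9,4).
That gives 9 × 8 × 7 × 6 = 3024.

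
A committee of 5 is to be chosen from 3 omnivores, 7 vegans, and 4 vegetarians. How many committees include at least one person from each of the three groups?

1288

Unrestricted: C(14,5) = 2002 ways to pick any 5 of the 14.
Selections missing a whole group: no omnivores → C(11,5) = 462; no vegans → C(7,5) = 21; no vegetarians → C(10,5) = 252.
Add back selections omitting two groups (i.e. drawn from a single group): C(3,5) + C(7,5) + C(4,5) = 21.
By inclusion–exclusion: 2002 − 735 + 21 = 1288.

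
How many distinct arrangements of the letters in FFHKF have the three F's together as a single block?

6

Treat the 3 copies of F as a single block. The multiset to arrange is then {FFF, H, K}, 3 items in all.
All 3 items are distinct, so there are (3)! = 6 arrangements.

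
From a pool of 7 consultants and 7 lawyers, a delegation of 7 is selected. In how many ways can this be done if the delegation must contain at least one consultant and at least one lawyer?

Unrestricted: C(14,7) = 3432 ways to pick any 7 of the 14.
Subtract selections that omit an entire group: no consultants → C(7,7) = 1; no lawyers → C(7,7) = 1.
Both groups omitted at once is impossible, so 3432 − 2 = 3430.

3430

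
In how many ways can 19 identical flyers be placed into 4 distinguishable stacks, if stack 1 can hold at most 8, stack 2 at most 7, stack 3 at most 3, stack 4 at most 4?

20

By stars and bars, unrestricted non-negative solutions to x_1+…+x_4 = 19 number C(19+3,3) = 1540.
Subtract solutions that violate a single cap (substitute x_i' = x_i − (cap_i+1)): x_1 ≥ 9 gives C(13,3) = 286; x_2 ≥ 8 gives C(14,3) = 364; x_3 ≥ 4 gives C(18,3) = 816; x_4 ≥ 5 gives C(17,3) = 680. Together 2146.
Add back pairs where two caps are both exceeded: 10 + 84 + 56 + 120 + 84 + 286 = 640.
Subtract triples: 0 + 0 + 4 + 10 = 14.
By inclusion–exclusion the count is 1540 − 2146 + 640 − 14 = 20.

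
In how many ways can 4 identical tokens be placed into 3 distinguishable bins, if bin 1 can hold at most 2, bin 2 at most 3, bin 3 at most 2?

8

Ignoring the caps, the number of non-negative solutions to x_1+…+x_3 = 4 is C(6,2) = 15.
Subtract solutions that violate a single cap (substitute x_i' = x_i − (cap_i+1)): x_1 ≥ 3 gives C(3,2) = 3; x_2 ≥ 4 gives C(2,2) = 1; x_3 ≥ 3 gives C(3,2) = 3. Together 7.
No two caps can be exceeded simultaneously, so the pair terms are all 0.
By inclusion–exclusion the count is 15 − 7 + 0 = 8.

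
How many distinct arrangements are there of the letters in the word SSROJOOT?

3360

The 8 letters of SSROJOOT have repeats: O appearing 3 times and S appearing twice.
The number of distinct arrangements is 8!/(3!·2!) = 40320/12 = 3360.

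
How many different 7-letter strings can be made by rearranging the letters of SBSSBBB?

35

SBSSBBB has 7 letters with B appearing 4 times and S appearing 3 times.
So there are 7! / (4!·3!) = 35 distinguishable arrangements.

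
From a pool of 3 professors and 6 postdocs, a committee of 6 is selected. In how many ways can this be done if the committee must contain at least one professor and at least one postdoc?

83

Total 6-person selections from all 9: C(9,6) = 84.
Selections missing a whole group: no professors → C(6,6) = 1; no postdocs → C(3,6) = 0.
Both groups omitted at once is impossible, so 84 − 1 = 83.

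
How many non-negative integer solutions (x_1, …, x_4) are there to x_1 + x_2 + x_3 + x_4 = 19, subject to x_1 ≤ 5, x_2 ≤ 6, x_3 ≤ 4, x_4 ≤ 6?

Without the upper bounds there are C(22,3) = 1540 ways to split 19 among 4 variables.
Subtract solutions that violate a single cap (substitute x_i' = x_i − (cap_i+1)): x_1 ≥ 6 gives C(16,3) = 560; x_2 ≥ 7 gives C(15,3) = 455; x_3 ≥ 5 gives C(17,3) = 680; x_4 ≥ 7 gives C(15,3) = 455. Together 2150.
Add back pairs where two caps are both exceeded: 84 + 165 + 84 + 120 + 56 + 120 = 629.
Subtract triples: 4 + 0 + 4 + 1 = 9.
By inclusion–exclusion the count is 1540 − 2150 + 629 − 9 = 10.

10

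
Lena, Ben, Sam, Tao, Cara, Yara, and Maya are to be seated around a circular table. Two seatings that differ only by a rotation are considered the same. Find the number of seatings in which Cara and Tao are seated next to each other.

Glue Cara and Tao into a block (2 internal orders). Seating 6 units around a circle gives (5)! arrangements.
So 2 × (5)! = 2 × 120 = 240.

240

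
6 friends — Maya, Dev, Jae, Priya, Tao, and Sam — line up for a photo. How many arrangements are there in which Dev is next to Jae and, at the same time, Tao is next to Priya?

96

Treat {Dev,Jae} as one block (2 orders) and {Tao,Priya} as another (2 orders).
That leaves 4 units to arrange: 2 × 2 × 4! = 4 × 24 = 96.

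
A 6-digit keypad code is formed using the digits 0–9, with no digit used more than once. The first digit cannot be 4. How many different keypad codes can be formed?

136080

The first digit has 10−1 = 9 choices (anything except 4).
The remaining 5 digits are filled from the other 9 symbols without repetition: 9 × 8 × 7 × 6 × 5 = 15120.
Total: 9 × 15120 = 136080.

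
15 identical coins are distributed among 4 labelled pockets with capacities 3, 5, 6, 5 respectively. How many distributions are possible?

Without the upper bounds there are C(18,3) = 816 ways to split 15 among 4 pockets.
Subtract solutions that violate a single cap (substitute x_i' = x_i − (cap_i+1)): x_1 ≥ 4 gives C(14,3) = 364; x_2 ≥ 6 gives C(12,3) = 220; x_3 ≥ 7 gives C(11,3) = 165; x_4 ≥ 6 gives C(12,3) = 220. Together 969.
Add back pairs where two caps are both exceeded: 56 + 35 + 56 + 10 + 20 + 10 = 187.
By inclusion–exclusion the count is 816 − 969 + 187 = 34.

34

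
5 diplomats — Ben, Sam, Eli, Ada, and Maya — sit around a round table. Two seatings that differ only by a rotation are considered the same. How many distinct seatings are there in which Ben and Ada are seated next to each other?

12

Treat {Ben, Ada} as one unit (2 internal orders) and seat the resulting 4 units around the table: (3)! circular arrangements.
So 2 × (3)! = 2 × 6 = 12.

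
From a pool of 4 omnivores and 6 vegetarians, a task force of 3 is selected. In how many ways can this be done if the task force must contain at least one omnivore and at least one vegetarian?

96

With no constraint there are C(10,3) = 120 possible selections.
Selections missing a whole group: no omnivores → C(6,3) = 20; no vegetarians → C(4,3) = 4.
Both groups omitted at once is impossible, so 120 − 24 = 96.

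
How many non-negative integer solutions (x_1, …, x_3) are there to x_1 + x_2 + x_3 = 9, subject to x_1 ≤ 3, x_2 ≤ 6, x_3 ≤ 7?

25

Without the upper bounds there are C(11,2) = 55 ways to split 9 among 3 variables.
Subtract solutions that violate a single cap (substitute x_i' = x_i − (cap_i+1)): x_1 ≥ 4 gives C(7,2) = 21; x_2 ≥ 7 gives C(4,2) = 6; x_3 ≥ 8 gives C(3,2) = 3. Together 30.
No two caps can be exceeded simultaneously, so the pair terms are all 0.
By inclusion–exclusion the count is 55 − 30 + 0 = 25.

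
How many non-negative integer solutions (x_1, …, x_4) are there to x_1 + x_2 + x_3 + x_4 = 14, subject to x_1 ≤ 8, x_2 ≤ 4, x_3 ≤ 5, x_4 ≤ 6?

154

Without the upper bounds there are C(17,3) = 680 ways to split 14 among 4 variables.
Subtract solutions that violate a single cap (substitute x_i' = x_i − (cap_i+1)): x_1 ≥ 9 gives C(8,3) = 56; x_2 ≥ 5 gives C(12,3) = 220; x_3 ≥ 6 gives C(11,3) = 165; x_4 ≥ 7 gives C(10,3) = 120. Together 561.
Add back pairs where two caps are both exceeded: 1 + 0 + 0 + 20 + 10 + 4 = 35.
By inclusion–exclusion the count is 680 − 561 + 35 = 154.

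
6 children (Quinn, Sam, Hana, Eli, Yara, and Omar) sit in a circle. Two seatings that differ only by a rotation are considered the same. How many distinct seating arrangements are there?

120

Seat Quinn anywhere (absorbing the rotational symmetry), then permute the other 5: (5)! = 120.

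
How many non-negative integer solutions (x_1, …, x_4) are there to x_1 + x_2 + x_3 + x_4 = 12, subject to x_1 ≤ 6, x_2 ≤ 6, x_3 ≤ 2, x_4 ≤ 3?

Ignoring the caps, the number of non-negative solutions to x_1+…+x_4 = 12 is C(15,3) = 455.
Subtract solutions that violate a single cap (substitute x_i' = x_i − (cap_i+1)): x_1 ≥ 7 gives C(8,3) = 56; x_2 ≥ 7 gives C(8,3) = 56; x_3 ≥ 3 gives C(12,3) = 220; x_4 ≥ 4 gives C(11,3) = 165. Together 497.
Add back pairs where two caps are both exceeded: 0 + 10 + 4 + 10 + 4 + 56 = 84.
By inclusion–exclusion the count is 455 − 497 + 84 = 42.

42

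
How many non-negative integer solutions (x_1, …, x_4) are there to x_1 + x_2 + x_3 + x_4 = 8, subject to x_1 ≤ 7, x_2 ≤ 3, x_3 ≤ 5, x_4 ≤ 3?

Ignoring the caps, the number of non-negative solutions to x_1+…+x_4 = 8 is C(11,3) = 165.
Subtract solutions that violate a single cap (substitute x_i' = x_i − (cap_i+1)): x_1 ≥ 8 gives C(3,3) = 1; x_2 ≥ 4 gives C(7,3) = 35; x_3 ≥ 6 gives C(5,3) = 10; x_4 ≥ 4 gives C(7,3) = 35. Together 81.
Add back pairs where two caps are both exceeded: 0 + 0 + 0 + 0 + 1 + 0 = 1.
By inclusion–exclusion the count is 165 − 81 + 1 = 85.

85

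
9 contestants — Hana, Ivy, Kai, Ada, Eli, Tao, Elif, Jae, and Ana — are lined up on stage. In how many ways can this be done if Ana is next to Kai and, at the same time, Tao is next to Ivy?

20160

Treat {Ana,Kai} as one block (2 orders) and {Tao,Ivy} as another (2 orders).
That leaves 7 units to arrange: 2 × 2 × 7! = 4 × 5040 = 20160.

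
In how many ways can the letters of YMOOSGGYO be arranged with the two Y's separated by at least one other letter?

11760

Total arrangements of YMOOSGGYO: 9!/(3!·2!·2!) = 15120.
If the two Y's are adjacent, glue them into one block, leaving 8 items to arrange: (8)!/(3!·2!) = 3360 ways.
Hence 15120 − 3360 = 11760.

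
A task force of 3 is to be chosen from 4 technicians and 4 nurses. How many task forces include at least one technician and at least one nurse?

Total 3-person selections from all 8: C(8,3) = 56.
Selections missing a whole group: no technicians → C(4,3) = 4; no nurses → C(4,3) = 4.
Both groups omitted at once is impossible, so 56 − 8 = 48.

48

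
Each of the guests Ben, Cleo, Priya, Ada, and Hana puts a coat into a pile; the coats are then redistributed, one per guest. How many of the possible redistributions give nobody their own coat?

44

This is the derangement count D_5: permutations of 5 items with no fixed point.
By inclusion–exclusion this is Σ_{j=0}^{5} (−1)^j C(5,j)·(5−j)!.
Computing: 120 − 120 + 60 − 20 + 5 − 1 = 44.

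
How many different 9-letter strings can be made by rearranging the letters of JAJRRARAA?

1260

JAJRRARAA has 9 letters with A appearing 4 times, J appearing twice, and R appearing 3 times.
So there are 9! / (4!·3!·2!) = 1260 distinguishable arrangements.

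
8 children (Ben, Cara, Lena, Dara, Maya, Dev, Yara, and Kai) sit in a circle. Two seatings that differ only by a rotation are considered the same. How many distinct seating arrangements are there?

5040

Fix one person's seat to break rotational symmetry; the remaining 7 people can be arranged in (7)! = 5040 ways.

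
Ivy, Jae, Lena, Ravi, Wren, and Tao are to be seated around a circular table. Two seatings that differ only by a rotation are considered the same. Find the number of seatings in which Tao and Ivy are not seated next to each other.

72

Without the restriction there are (5)! = 120 seatings.
Seatings with Tao beside Ivy: treat them as a block with 2 internal orders, giving 2 × (4)! = 48.
Subtracting, 120 − 48 = 72.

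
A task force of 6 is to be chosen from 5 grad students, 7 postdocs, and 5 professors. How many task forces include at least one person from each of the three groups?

With no constraint there are C(17,6) = 12376 possible selections.
Subtract selections that omit an entire group: no grad students → C(12,6) = 924; no postdocs → C(10,6) = 210; no professors → C(12,6) = 924.
Add back selections omitting two groups (i.e. drawn from a single group): C(5,6) + C(7,6) + C(5,6) = 7.
By inclusion–exclusion: 12376 − 2058 + 7 = 10325.

10325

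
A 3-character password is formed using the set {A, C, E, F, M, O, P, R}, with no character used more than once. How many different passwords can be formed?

Choose and order 3 of the 8 symbols: the first character has 8 options, the next 7, then 6.
That product is 8 × 7 × 6 = 336.

336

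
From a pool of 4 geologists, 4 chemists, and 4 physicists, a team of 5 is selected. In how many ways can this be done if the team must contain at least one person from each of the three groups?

With no constraint there are C(12,5) = 792 possible selections.
Subtract selections that omit an entire group: no geologists → C(8,5) = 56; no chemists → C(8,5) = 56; no physicists → C(8,5) = 56.
Add back selections omitting two groups (i.e. drawn from a single group): C(4,5) + C(4,5) + C(4,5) = 0.
By inclusion–exclusion: 792 − 168 + 0 = 624.

624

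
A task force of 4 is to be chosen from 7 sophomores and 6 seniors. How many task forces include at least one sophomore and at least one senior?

665

Total 4-person selections from all 13: C(13,4) = 715.
Subtract selections that omit an entire group: no sophomores → C(6,4) = 15; no seniors → C(7,4) = 35.
Both groups omitted at once is impossible, so 715 − 50 = 665.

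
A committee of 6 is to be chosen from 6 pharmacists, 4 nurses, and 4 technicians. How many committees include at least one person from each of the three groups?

Unrestricted: C(14,6) = 3003 ways to pick any 6 of the 14.
Selections missing a whole group: no pharmacists → C(8,6) = 28; no nurses → C(10,6) = 210; no technicians → C(10,6) = 210.
Add back selections omitting two groups (i.e. drawn from a single group): C(6,6) + C(4,6) + C(4,6) = 1.
By inclusion–exclusion: 3003 − 448 + 1 = 2556.

2556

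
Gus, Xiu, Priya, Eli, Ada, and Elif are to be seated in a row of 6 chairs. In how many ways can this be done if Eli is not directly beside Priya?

Of the 6! = 720 arrangements, those with Eli and Priya adjacent number 2 × 5! = 240 (treat the pair as a block with 2 internal orders).
So 720 − 240 = 480 arrangements keep them apart.

480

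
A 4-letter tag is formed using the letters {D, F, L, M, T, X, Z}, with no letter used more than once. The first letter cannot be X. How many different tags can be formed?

The first letter has 7−1 = 6 choices (anything except X).
The remaining 3 letters are filled from the other 6 symbols without repetition: 6 × 5 × 4 = 120.
Total: 6 × 120 = 720.

720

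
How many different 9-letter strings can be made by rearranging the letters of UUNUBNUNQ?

UUNUBNUNQ has 9 letters with N appearing 3 times and U appearing 4 times.
The number of distinct arrangements is 9!/(4!·3!) = 362880/144 = 2520.

2520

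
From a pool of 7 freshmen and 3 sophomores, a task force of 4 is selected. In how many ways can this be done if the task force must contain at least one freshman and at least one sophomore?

With no constraint there are C(10,4) = 210 possible selections.
Subtract selections that omit an entire group: no freshmen → C(3,4) = 0; no sophomores → C(7,4) = 35.
Both groups omitted at once is impossible, so 210 − 35 = 175.

175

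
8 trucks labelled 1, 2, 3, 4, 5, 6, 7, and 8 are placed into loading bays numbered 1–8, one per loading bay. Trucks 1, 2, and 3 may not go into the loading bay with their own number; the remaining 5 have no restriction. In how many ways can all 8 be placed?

Let Aᵢ (for i ∈ {1, 2, 3}) be the placements that put truck i in its forbidden loading bay. Any j of these fix j positions, leaving (8−j)! ways to fill the rest, and there are C(3,j) ways to pick which j.
By inclusion–exclusion, the number of valid placements is Σ_{j=0}^{3} (−1)^j C(3,j)·(8−j)!.
Computing: 40320 − 15120 + 2160 − 120 = 27240.

27240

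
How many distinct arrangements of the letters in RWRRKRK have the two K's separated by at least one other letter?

75

Total arrangements of RWRRKRK: 7!/(4!·2!) = 105.
Arrangements with the K's together: treat KK as one letter, giving (6)!/(4!) = 30.
Hence 105 − 30 = 75.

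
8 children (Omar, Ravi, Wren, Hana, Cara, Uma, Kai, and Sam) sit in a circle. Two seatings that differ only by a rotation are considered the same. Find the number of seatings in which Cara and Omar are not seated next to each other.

3600

All circular seatings of 8 people number (7)! = 5040.
Seatings with Cara beside Omar: treat them as a block with 2 internal orders, giving 2 × (6)! = 1440.
Subtracting, 5040 − 1440 = 3600.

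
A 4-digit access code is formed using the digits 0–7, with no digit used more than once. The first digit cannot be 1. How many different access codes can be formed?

The first digit has 8−1 = 7 choices (anything except 1).
The remaining 3 digits are filled from the other 7 symbols without repetition: 7 × 6 × 5 = 210.
Total: 7 × 210 = 1470.

1470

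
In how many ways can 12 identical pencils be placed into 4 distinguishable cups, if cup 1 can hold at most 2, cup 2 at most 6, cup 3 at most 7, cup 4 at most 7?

By stars and bars, unrestricted non-negative solutions to x_1+…+x_4 = 12 number C(12+3,3) = 455.
Subtract solutions that violate a single cap (substitute x_i' = x_i − (cap_i+1)): x_1 ≥ 3 gives C(12,3) = 220; x_2 ≥ 7 gives C(8,3) = 56; x_3 ≥ 8 gives C(7,3) = 35; x_4 ≥ 8 gives C(7,3) = 35. Together 346.
Add back pairs where two caps are both exceeded: 10 + 4 + 4 + 0 + 0 + 0 = 18.
By inclusion–exclusion the count is 455 − 346 + 18 = 127.

127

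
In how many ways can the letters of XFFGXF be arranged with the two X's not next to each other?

There are 6!/(3!·2!) = 60 arrangements of XFFGXF in total.
If the two X's are adjacent, glue them into one block, leaving 5 items to arrange: (5)!/(3!) = 20 ways.
Hence 60 − 20 = 40.

40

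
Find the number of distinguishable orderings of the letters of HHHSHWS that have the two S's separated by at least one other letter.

Total arrangements of HHHSHWS: 7!/(4!·2!) = 105.
Arrangements with the S's together: treat SS as one letter, giving (6)!/(4!) = 30.
Hence 105 − 30 = 75.

75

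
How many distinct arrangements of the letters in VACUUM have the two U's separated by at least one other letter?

240

There are 6!/(2!) = 360 arrangements of VACUUM in total.
If the two U's are adjacent, glue them into one block, leaving 5 items to arrange: (5)! = 120 ways.
Hence 360 − 120 = 240.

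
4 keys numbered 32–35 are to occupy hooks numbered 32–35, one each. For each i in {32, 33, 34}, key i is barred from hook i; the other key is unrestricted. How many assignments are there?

11

Let Aᵢ (for i ∈ {32, 33, 34}) be the placements that put key i in its forbidden hook. Any j of these fix j positions, leaving (4−j)! ways to fill the rest, and there are C(3,j) ways to pick which j.
By inclusion–exclusion, the number of valid placements is Σ_{j=0}^{3} (−1)^j C(3,j)·(4−j)!.
Computing: 24 − 18 + 6 − 1 = 11.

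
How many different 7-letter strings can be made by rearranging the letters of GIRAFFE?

The 7 letters of GIRAFFE have repeats: F appearing twice.
So there are 7! / (2!) = 2520 distinguishable arrangements.

2520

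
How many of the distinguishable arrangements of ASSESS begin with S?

20

With the first slot taken by S, it remains to arrange the other 5 letters (ASESS).
Those 5 letters have S appearing 3 times, giving (5)!/(3!) = 20.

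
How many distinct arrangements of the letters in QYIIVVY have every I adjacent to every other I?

180

Treat the 2 copies of I as a single block. The multiset to arrange is then {II, Q, V, V, Y, Y}, 6 items in all.
That gives (6)!/(2!·2!) = 180 arrangements.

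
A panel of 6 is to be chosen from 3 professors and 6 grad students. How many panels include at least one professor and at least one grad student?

Total 6-person selections from all 9: C(9,6) = 84.
Selections missing a whole group: no professors → C(6,6) = 1; no grad students → C(3,6) = 0.
Both groups omitted at once is impossible, so 84 − 1 = 83.

83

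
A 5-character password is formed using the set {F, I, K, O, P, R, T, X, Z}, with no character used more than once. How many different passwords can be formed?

15120

This is a permutation of 5 out of 9: P(9,5) = 9!/4!.
That product is 9 × 8 × 7 × 6 × 5 = 15120.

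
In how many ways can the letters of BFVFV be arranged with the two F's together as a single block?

Treat the 2 copies of F as a single block. The multiset to arrange is then {FF, B, V, V}, 4 items in all.
That gives (4)!/(2!) = 12 arrangements.

12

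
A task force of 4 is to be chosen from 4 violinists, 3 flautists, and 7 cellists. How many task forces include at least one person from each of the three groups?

462

Unrestricted: C(14,4) = 1001 ways to pick any 4 of the 14.
Subtract selections that omit an entire group: no violinists → C(10,4) = 210; no flautists → C(11,4) = 330; no cellists → C(7,4) = 35.
Add back selections omitting two groups (i.e. drawn from a single group): C(4,4) + C(3,4) + C(7,4) = 36.
By inclusion–exclusion: 1001 − 575 + 36 = 462.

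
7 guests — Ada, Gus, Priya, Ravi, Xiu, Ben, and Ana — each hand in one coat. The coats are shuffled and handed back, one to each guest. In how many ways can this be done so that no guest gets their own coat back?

This is the derangement count D_7: permutations of 7 items with no fixed point.
By inclusion–exclusion this is Σ_{j=0}^{7} (−1)^j C(7,j)·(7−j)!.
Computing: 5040 − 5040 + 2520 − 840 + 210 − 42 + 7 − 1 = 1854.

1854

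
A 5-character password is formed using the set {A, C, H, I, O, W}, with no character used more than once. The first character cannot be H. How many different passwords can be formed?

600

The first character has 6−1 = 5 choices (anything except H).
The remaining 4 characters are filled from the other 5 symbols without repetition: 5 × 4 × 3 × 2 = 120.
Total: 5 × 120 = 600.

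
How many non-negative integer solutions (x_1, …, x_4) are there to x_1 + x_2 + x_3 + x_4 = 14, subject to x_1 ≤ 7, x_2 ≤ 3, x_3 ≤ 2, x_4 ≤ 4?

10

Without the upper bounds there are C(17,3) = 680 ways to split 14 among 4 variables.
Subtract solutions that violate a single cap (substitute x_i' = x_i − (cap_i+1)): x_1 ≥ 8 gives C(9,3) = 84; x_2 ≥ 4 gives C(13,3) = 286; x_3 ≥ 3 gives C(14,3) = 364; x_4 ≥ 5 gives C(12,3) = 220. Together 954.
Add back pairs where two caps are both exceeded: 10 + 20 + 4 + 120 + 56 + 84 = 294.
Subtract triples: 0 + 0 + 0 + 10 = 10.
By inclusion–exclusion the count is 680 − 954 + 294 − 10 = 10.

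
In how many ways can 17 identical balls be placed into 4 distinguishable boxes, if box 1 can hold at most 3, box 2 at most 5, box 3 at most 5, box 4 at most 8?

34

By stars and bars, unrestricted non-negative solutions to x_1+…+x_4 = 17 number C(17+3,3) = 1140.
Subtract solutions that violate a single cap (substitute x_i' = x_i − (cap_i+1)): x_1 ≥ 4 gives C(16,3) = 560; x_2 ≥ 6 gives C(14,3) = 364; x_3 ≥ 6 gives C(14,3) = 364; x_4 ≥ 9 gives C(11,3) = 165. Together 1453.
Add back pairs where two caps are both exceeded: 120 + 120 + 35 + 56 + 10 + 10 = 351.
Subtract triples: 4 + 0 + 0 + 0 = 4.
By inclusion–exclusion the count is 1140 − 1453 + 351 − 4 = 34.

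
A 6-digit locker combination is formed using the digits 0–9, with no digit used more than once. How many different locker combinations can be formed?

151200

With no repetition, fill the 6 digits in order: 10 choices, then 9, down to 5.
That product is 10 × 9 × 8 × 7 × 6 × 5 = 151200.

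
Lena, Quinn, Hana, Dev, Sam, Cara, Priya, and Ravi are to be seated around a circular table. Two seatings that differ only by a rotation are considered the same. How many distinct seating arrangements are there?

Seat Lena anywhere (absorbing the rotational symmetry), then permute the other 7: (7)! = 5040.

5040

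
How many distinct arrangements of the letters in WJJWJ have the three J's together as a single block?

Treat the 3 copies of J as a single block. The multiset to arrange is then {JJJ, W, W}, 3 items in all.
That gives (3)!/(2!) = 3 arrangements.

3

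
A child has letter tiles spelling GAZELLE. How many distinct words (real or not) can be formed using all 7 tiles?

1260

Letter multiplicities in GAZELLE: A×1, E×2, G×1, L×2, Z×1.
Dividing 7! = 5040 by 2!·2! = 4 for the repeated letters gives 1260.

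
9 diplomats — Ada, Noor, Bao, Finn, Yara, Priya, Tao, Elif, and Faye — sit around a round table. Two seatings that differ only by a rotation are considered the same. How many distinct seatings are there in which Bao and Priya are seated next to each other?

Glue Bao and Priya into a block (2 internal orders). Seating 8 units around a circle gives (7)! arrangements.
So 2 × (7)! = 2 × 5040 = 10080.

10080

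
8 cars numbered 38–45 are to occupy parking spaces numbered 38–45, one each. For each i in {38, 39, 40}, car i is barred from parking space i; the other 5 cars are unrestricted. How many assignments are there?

Let Aᵢ (for i ∈ {38, 39, 40}) be the placements that put car i in its forbidden parking space. Any j of these fix j positions, leaving (8−j)! ways to fill the rest, and there are C(3,j) ways to pick which j.
By inclusion–exclusion, the number of valid placements is Σ_{j=0}^{3} (−1)^j C(3,j)·(8−j)!.
Computing: 40320 − 15120 + 2160 − 120 = 27240.

27240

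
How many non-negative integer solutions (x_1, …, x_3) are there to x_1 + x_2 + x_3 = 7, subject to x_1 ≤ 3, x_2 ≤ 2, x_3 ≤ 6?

Without the upper bounds there are C(9,2) = 36 ways to split 7 among 3 variables.
Subtract solutions that violate a single cap (substitute x_i' = x_i − (cap_i+1)): x_1 ≥ 4 gives C(5,2) = 10; x_2 ≥ 3 gives C(6,2) = 15; x_3 ≥ 7 gives C(2,2) = 1. Together 26.
Add back pairs where two caps are both exceeded: 1 + 0 + 0 = 1.
By inclusion–exclusion the count is 36 − 26 + 1 = 11.

11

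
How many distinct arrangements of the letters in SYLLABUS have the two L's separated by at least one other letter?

7560

Total arrangements of SYLLABUS: 8!/(2!·2!) = 10080.
Arrangements with the L's together: treat LL as one letter, giving (7)!/(2!) = 2520.
Hence 10080 − 2520 = 7560.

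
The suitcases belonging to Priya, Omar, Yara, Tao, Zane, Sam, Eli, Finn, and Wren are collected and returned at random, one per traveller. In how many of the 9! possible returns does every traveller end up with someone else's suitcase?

Count assignments avoiding every fixed point. For any j of the 9 travellers fixed to their own suitcase, the other 9−j can be arranged in (9−j)! ways.
By inclusion–exclusion this is Σ_{j=0}^{9} (−1)^j C(9,j)·(9−j)!.
Computing: 362880 − 362880 + 181440 − 60480 + 15120 − 3024 + 504 − 72 + 9 − 1 = 133496.

133496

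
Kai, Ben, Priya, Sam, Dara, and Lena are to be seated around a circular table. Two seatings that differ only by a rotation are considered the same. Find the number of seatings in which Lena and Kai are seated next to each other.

48

Glue Lena and Kai into a block (2 internal orders). Seating 5 units around a circle gives (4)! arrangements.
So 2 × (4)! = 2 × 24 = 48.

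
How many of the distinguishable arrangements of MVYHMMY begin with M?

180

Fix M in the first position and arrange the remaining 6 letters.
Those 6 letters have M appearing twice and Y appearing twice, giving (6)!/(2!·2!) = 180.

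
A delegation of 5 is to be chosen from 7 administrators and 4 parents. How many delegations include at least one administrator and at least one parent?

Total 5-person selections from all 11: C(11,5) = 462.
Subtract selections that omit an entire group: no administrators → C(4,5) = 0; no parents → C(7,5) = 21.
Both groups omitted at once is impossible, so 462 − 21 = 441.

441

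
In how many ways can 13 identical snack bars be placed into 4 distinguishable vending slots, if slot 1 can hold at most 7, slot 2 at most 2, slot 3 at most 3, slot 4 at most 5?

30

Ignoring the caps, the number of non-negative solutions to x_1+…+x_4 = 13 is C(16,3) = 560.
Subtract solutions that violate a single cap (substitute x_i' = x_i − (cap_i+1)): x_1 ≥ 8 gives C(8,3) = 56; x_2 ≥ 3 gives C(13,3) = 286; x_3 ≥ 4 gives C(12,3) = 220; x_4 ≥ 6 gives C(10,3) = 120. Together 682.
Add back pairs where two caps are both exceeded: 10 + 4 + 0 + 84 + 35 + 20 = 153.
Subtract triples: 0 + 0 + 0 + 1 = 1.
By inclusion–exclusion the count is 560 − 682 + 153 − 1 = 30.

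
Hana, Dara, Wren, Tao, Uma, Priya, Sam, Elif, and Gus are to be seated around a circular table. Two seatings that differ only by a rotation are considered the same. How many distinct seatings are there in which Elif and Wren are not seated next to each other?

Without the restriction there are (8)! = 40320 seatings.
Those with Elif next to Wren: fuse the pair into one unit and seat 8 units around a circle — 2·(7)! = 10080.
Subtracting, 40320 − 10080 = 30240.

30240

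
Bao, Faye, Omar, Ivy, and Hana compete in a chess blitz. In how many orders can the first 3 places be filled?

60

This is an ordered selection of 3 from 5: P(5,3).
That gives 5 × 4 × 3 = 60.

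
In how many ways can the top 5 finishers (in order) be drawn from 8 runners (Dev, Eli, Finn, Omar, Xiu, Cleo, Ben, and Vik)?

6720

There are 8 choices for 1st place, 7 for 2nd, and so on down to 4 for position 5.
That gives 8 × 7 × 6 × 5 × 4 = 6720.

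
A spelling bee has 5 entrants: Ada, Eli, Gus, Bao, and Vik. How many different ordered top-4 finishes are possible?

120

There are 5 choices for 1st place, 4 for 2nd, and so on down to 2 for position 4.
That gives 5 × 4 × 3 × 2 = 120.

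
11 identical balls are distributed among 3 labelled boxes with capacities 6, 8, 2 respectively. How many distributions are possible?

Without the upper bounds there are C(13,2) = 78 ways to split 11 among 3 boxes.
Subtract solutions that violate a single cap (substitute x_i' = x_i − (cap_i+1)): x_1 ≥ 7 gives C(6,2) = 15; x_2 ≥ 9 gives C(4,2) = 6; x_3 ≥ 3 gives C(10,2) = 45. Together 66.
Add back pairs where two caps are both exceeded: 0 + 3 + 0 = 3.
By inclusion–exclusion the count is 78 − 66 + 3 = 15.

15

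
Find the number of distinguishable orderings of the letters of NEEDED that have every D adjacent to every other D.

Treat the 2 copies of D as a single block. The multiset to arrange is then {DD, E, E, E, N}, 5 items in all.
That gives (5)!/(3!) = 20 arrangements.

20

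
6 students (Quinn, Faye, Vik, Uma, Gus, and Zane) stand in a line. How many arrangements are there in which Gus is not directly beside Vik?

Of the 6! = 720 arrangements, those with Gus and Vik adjacent number 2 × 5! = 240 (treat the pair as a block with 2 internal orders).
So 720 − 240 = 480 arrangements keep them apart.

480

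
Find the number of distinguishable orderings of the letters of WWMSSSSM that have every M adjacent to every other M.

105

Treat the 2 copies of M as a single block. The multiset to arrange is then {MM, S, S, S, S, W, W}, 7 items in all.
That gives (7)!/(4!·2!) = 105 arrangements.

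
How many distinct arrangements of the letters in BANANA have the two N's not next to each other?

40

There are 6!/(3!·2!) = 60 arrangements of BANANA in total.
If the two N's are adjacent, glue them into one block, leaving 5 items to arrange: (5)!/(3!) = 20 ways.
Subtracting, 60 − 20 = 40 arrangements keep the N's apart.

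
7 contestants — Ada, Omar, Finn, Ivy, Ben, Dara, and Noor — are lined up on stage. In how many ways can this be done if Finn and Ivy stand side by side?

1440

Glue Finn and Ivy into one block (2 internal orders), leaving 6 units to arrange in a row.
So the count is 2·(6)! = 1440.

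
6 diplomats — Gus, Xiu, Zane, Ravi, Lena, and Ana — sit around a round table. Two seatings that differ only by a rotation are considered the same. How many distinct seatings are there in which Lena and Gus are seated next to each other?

Glue Lena and Gus into a block (2 internal orders). Seating 5 units around a circle gives (4)! arrangements.
So 2 × (4)! = 2 × 24 = 48.

48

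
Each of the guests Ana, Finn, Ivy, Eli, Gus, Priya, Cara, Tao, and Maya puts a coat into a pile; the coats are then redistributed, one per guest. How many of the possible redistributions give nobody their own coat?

Let Aᵢ be the assignments in which guest i gets their own coat. We want the size of the complement of A₁∪…∪A_9.
By inclusion–exclusion this is Σ_{j=0}^{9} (−1)^j C(9,j)·(9−j)!.
Computing: 362880 − 362880 + 181440 − 60480 + 15120 − 3024 + 504 − 72 + 9 − 1 = 133496.

133496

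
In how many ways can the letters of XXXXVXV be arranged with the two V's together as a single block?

6

Treat the 2 copies of V as a single block. The multiset to arrange is then {VV, X, X, X, X, X}, 6 items in all.
That gives (6)!/(5!) = 6 arrangements.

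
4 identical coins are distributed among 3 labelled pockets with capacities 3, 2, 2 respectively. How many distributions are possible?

8

Ignoring the caps, the number of non-negative solutions to x_1+…+x_3 = 4 is C(6,2) = 15.
Subtract solutions that violate a single cap (substitute x_i' = x_i − (cap_i+1)): x_1 ≥ 4 gives C(2,2) = 1; x_2 ≥ 3 gives C(3,2) = 3; x_3 ≥ 3 gives C(3,2) = 3. Together 7.
No two caps can be exceeded simultaneously, so the pair terms are all 0.
By inclusion–exclusion the count is 15 − 7 + 0 = 8.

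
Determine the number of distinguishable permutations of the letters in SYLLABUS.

Letter multiplicities in SYLLABUS: A×1, B×1, L×2, S×2, U×1, Y×1.
The number of distinct arrangements is 8!/(2!·2!) = 40320/4 = 10080.

10080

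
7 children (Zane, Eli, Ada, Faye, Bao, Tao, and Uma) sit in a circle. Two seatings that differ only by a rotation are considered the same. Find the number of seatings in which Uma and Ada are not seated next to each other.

All circular seatings of 7 people number (6)! = 720.
Those with Uma next to Ada: fuse the pair into one unit and seat 6 units around a circle — 2·(5)! = 240.
Subtracting, 720 − 240 = 480.

480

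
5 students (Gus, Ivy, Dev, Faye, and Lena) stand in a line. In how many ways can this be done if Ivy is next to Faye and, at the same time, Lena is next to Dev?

24

Treat {Ivy,Faye} as one block (2 orders) and {Lena,Dev} as another (2 orders).
That leaves 3 units to arrange: 2 × 2 × 3! = 4 × 6 = 24.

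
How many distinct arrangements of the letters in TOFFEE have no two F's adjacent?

Total arrangements of TOFFEE: 6!/(2!·2!) = 180.
Arrangements with the F's together: treat FF as one letter, giving (5)!/(2!) = 60.
Subtracting, 180 − 60 = 120 arrangements keep the F's apart.

120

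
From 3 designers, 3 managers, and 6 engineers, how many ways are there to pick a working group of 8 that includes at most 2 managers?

369

Split by how many managers are chosen (0 through 2).
Sum: C(3,0)·C(9,8) + C(3,1)·C(9,7) + C(3,2)·C(9,6) = 9 + 108 + 252 = 369.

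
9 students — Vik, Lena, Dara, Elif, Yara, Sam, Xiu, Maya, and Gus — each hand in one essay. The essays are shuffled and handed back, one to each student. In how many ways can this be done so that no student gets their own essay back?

Count assignments avoiding every fixed point. For any j of the 9 students fixed to their own essay, the other 9−j can be arranged in (9−j)! ways.
By inclusion–exclusion this is Σ_{j=0}^{9} (−1)^j C(9,j)·(9−j)!.
Computing: 362880 − 362880 + 181440 − 60480 + 15120 − 3024 + 504 − 72 + 9 − 1 = 133496.

133496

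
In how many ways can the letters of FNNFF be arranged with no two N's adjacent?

There are 5!/(3!·2!) = 10 arrangements of FNNFF in total.
If the two N's are adjacent, glue them into one block, leaving 4 items to arrange: (4)!/(3!) = 4 ways.
Hence 10 − 4 = 6.

6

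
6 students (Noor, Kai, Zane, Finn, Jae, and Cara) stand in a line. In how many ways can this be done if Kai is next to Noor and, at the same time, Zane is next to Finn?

96

Treat {Kai,Noor} as one block (2 orders) and {Zane,Finn} as another (2 orders).
That leaves 4 units to arrange: 2 × 2 × 4! = 4 × 24 = 96.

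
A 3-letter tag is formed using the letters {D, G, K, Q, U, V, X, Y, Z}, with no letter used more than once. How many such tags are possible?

With no repetition, fill the 3 letters in order: 9 choices, then 8, down to 7.
9 × 8 × 7 = 504.

504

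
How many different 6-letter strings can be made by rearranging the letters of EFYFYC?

180

Letter multiplicities in EFYFYC: C×1, E×1, F×2, Y×2.
So there are 6! / (2!·2!) = 180 distinguishable arrangements.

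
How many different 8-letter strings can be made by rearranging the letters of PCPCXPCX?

PCPCXPCX has 8 letters with C appearing 3 times, P appearing 3 times, and X appearing twice.
So there are 8! / (3!·3!·2!) = 560 distinguishable arrangements.

560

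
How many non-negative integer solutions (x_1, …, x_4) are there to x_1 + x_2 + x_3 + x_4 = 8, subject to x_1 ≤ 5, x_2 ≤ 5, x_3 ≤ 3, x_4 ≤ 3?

76

By stars and bars, unrestricted non-negative solutions to x_1+…+x_4 = 8 number C(8+3,3) = 165.
Subtract solutions that violate a single cap (substitute x_i' = x_i − (cap_i+1)): x_1 ≥ 6 gives C(5,3) = 10; x_2 ≥ 6 gives C(5,3) = 10; x_3 ≥ 4 gives C(7,3) = 35; x_4 ≥ 4 gives C(7,3) = 35. Together 90.
Add back pairs where two caps are both exceeded: 0 + 0 + 0 + 0 + 0 + 1 = 1.
By inclusion–exclusion the count is 165 − 90 + 1 = 76.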